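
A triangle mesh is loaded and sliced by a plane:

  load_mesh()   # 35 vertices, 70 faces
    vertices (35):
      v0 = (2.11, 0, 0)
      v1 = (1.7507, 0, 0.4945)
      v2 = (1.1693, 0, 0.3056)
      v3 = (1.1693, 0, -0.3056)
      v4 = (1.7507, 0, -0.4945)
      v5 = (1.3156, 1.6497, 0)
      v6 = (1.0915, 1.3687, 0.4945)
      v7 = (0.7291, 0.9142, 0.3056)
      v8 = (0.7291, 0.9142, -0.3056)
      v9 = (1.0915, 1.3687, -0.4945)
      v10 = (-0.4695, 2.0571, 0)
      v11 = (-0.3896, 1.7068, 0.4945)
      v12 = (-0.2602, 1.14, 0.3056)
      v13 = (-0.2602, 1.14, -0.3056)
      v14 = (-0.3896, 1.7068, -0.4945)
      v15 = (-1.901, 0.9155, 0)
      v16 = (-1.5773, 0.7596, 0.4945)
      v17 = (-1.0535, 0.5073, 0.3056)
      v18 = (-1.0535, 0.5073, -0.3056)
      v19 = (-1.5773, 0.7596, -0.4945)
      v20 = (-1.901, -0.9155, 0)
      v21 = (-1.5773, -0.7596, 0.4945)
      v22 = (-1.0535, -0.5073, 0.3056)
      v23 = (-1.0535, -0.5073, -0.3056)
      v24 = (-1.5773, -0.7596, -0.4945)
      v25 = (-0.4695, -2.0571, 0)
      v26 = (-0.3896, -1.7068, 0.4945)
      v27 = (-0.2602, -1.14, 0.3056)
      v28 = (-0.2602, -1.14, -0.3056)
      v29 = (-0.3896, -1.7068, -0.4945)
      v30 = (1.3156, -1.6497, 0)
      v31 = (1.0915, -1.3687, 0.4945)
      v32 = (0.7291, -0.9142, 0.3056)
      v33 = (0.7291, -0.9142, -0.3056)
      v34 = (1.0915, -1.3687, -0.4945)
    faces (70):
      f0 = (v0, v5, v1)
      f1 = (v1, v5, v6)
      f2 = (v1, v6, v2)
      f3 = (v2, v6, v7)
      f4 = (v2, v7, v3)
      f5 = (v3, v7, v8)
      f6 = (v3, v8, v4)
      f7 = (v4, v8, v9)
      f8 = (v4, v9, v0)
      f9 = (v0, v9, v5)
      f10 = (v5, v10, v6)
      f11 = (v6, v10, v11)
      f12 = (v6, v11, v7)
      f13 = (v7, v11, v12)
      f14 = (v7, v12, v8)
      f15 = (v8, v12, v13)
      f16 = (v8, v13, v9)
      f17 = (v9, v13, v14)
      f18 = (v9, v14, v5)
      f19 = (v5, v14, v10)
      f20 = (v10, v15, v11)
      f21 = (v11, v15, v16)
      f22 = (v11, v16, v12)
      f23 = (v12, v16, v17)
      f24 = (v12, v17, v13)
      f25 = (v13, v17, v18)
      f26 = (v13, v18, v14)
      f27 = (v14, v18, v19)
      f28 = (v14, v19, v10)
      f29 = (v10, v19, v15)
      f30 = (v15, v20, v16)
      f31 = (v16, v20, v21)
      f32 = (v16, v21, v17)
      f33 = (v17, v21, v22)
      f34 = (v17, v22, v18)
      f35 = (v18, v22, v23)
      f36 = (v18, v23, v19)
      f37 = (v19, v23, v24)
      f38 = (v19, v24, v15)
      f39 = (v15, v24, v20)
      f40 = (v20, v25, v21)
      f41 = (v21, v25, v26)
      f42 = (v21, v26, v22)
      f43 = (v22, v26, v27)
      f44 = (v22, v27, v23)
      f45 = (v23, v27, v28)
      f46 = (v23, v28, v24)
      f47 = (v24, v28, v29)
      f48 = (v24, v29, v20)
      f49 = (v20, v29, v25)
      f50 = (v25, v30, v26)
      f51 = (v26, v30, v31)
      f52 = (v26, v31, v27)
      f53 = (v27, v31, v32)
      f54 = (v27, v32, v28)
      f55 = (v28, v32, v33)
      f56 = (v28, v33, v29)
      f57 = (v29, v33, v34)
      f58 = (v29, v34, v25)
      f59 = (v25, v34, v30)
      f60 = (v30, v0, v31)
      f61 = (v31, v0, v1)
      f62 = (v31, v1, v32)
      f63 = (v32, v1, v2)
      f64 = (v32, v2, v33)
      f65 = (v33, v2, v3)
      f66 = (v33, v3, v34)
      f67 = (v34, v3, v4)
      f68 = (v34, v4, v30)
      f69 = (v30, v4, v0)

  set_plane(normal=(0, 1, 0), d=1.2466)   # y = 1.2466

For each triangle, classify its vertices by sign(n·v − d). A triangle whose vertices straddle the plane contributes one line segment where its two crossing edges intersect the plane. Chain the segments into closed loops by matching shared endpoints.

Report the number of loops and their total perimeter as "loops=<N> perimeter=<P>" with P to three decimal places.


Straddling triangles (18 of 70):
  (v0,v5,v1) [-+-] → (1.50971, 1.2466, 0)–(1.42192, 1.2466, 0.12083)  len=0.1494
  (v1,v5,v6) [-++] → (1.42192, 1.2466, 0.12083)–(1.15031, 1.2466, 0.4945)  len=0.4620
  (v1,v6,v2) [-+-] → (1.15031, 1.2466, 0.4945)–(1.09844, 1.2466, 0.477648)  len=0.0545
  (v2,v6,v7) [-+-] → (1.09844, 1.2466, 0.477648)–(0.994142, 1.2466, 0.443753)  len=0.1097
  (v4,v8,v9) [--+] → (0.994142, 1.2466, -0.443753)–(1.15031, 1.2466, -0.4945)  len=0.1642
  (v4,v9,v0) [-+-] → (1.15031, 1.2466, -0.4945)–(1.18236, 1.2466, -0.450386)  len=0.0545
  (v0,v9,v5) [-++] → (1.18236, 1.2466, -0.450386)–(1.50971, 1.2466, 0)  len=0.5568
  (v6,v11,v7) [++-] → (0.25994, 1.2466, 0.384821)–(0.994142, 1.2466, 0.443753)  len=0.7366
  (v7,v11,v12) [-+-] → (0.25994, 1.2466, 0.384821)–(-0.284537, 1.2466, 0.341127)  len=0.5462
  (v8,v13,v9) [--+] → (0.369845, 1.2466, -0.393649)–(0.994142, 1.2466, -0.443753)  len=0.6263
  (v9,v13,v14) [+-+] → (0.369845, 1.2466, -0.393649)–(-0.284537, 1.2466, -0.341127)  len=0.6565
  (v10,v15,v11) [+-+] → (-1.48582, 1.2466, 0)–(-1.26859, 1.2466, 0.206911)  len=0.3000
  (v11,v15,v16) [+--] → (-1.26859, 1.2466, 0.206911)–(-0.966648, 1.2466, 0.4945)  len=0.4170
  (v11,v16,v12) [+--] → (-0.966648, 1.2466, 0.4945)–(-0.284537, 1.2466, 0.341127)  len=0.6991
  (v13,v18,v14) [--+] → (-0.644312, 1.2466, -0.422027)–(-0.284537, 1.2466, -0.341127)  len=0.3688
  (v14,v18,v19) [+--] → (-0.644312, 1.2466, -0.422027)–(-0.966648, 1.2466, -0.4945)  len=0.3304
  (v14,v19,v10) [+-+] → (-0.966648, 1.2466, -0.4945)–(-1.1615, 1.2466, -0.308896)  len=0.2691
  (v10,v19,v15) [+--] → (-1.1615, 1.2466, -0.308896)–(-1.48582, 1.2466, 0)  len=0.4479

Chained into 1 loop(s):
  loop 1: 18 segments, perimeter = 6.9489
Total perimeter = 6.949

loops=1 perimeter=6.949


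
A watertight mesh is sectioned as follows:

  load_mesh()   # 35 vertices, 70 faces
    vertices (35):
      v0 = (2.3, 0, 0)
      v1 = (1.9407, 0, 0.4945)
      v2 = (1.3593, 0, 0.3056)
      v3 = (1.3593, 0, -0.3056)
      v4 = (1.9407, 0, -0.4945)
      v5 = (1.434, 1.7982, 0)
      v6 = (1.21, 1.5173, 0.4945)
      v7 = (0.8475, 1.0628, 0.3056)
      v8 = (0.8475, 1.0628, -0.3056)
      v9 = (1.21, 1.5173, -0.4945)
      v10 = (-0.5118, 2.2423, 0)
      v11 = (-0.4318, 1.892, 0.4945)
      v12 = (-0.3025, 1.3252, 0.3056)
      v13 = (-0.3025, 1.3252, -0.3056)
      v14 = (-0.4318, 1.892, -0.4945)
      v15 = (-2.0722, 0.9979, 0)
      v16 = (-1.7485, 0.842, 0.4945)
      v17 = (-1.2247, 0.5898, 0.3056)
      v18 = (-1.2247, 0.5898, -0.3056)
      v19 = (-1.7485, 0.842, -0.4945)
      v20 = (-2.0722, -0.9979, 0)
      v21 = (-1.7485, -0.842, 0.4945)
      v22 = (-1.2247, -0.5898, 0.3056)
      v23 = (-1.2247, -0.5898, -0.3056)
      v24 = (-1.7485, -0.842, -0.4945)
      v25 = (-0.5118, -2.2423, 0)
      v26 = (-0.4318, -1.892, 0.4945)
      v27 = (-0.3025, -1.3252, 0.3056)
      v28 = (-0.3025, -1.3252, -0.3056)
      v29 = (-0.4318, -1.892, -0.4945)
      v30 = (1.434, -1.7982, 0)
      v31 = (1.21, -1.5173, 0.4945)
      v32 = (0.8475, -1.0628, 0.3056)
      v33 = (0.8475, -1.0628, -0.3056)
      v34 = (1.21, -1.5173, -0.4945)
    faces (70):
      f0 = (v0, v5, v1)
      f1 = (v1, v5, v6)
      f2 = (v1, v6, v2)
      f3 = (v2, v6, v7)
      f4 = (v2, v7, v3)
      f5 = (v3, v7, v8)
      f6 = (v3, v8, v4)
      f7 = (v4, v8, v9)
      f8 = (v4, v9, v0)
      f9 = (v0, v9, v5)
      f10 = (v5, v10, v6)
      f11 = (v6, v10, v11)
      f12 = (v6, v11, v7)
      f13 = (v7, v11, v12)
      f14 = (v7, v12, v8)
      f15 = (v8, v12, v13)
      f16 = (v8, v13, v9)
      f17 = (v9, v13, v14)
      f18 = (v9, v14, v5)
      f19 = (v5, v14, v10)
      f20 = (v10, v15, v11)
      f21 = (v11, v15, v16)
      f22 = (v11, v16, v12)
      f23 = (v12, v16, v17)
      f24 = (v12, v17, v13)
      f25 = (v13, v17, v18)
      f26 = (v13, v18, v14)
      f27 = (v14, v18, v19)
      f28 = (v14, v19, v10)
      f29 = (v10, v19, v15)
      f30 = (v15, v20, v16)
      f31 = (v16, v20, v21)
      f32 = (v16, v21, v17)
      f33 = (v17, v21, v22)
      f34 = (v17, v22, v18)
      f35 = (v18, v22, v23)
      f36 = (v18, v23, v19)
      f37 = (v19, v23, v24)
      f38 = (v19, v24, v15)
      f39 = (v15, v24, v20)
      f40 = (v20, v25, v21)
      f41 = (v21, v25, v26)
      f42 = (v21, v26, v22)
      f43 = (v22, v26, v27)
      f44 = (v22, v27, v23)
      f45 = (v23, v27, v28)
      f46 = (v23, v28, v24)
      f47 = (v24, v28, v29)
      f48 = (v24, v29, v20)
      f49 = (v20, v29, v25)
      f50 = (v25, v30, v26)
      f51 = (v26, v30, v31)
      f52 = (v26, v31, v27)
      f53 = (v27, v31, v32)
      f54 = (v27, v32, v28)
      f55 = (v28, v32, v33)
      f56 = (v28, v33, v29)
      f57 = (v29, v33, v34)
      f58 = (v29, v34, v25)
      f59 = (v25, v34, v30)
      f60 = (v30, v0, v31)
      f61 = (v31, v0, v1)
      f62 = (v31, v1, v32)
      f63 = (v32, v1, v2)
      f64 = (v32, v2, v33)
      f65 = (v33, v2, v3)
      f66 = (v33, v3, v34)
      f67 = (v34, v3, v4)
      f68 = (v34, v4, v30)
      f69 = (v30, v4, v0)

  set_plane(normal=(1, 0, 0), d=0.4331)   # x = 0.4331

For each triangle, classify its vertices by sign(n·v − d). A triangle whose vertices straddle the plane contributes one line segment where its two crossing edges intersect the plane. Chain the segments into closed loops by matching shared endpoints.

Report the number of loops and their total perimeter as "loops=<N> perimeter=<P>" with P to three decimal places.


loops=2 perimeter=5.883

Straddling triangles (20 of 70):
  (v5,v10,v6) [+-+] → (0.4331, 2.02664, 0)–(0.4331, 1.84443, 0.271375)  len=0.3269
  (v6,v10,v11) [+--] → (0.4331, 1.84443, 0.271375)–(0.4331, 1.69461, 0.4945)  len=0.2688
  (v6,v11,v7) [+-+] → (0.4331, 1.69461, 0.4945)–(0.4331, 1.3314, 0.36679)  len=0.3850
  (v7,v11,v12) [+--] → (0.4331, 1.3314, 0.36679)–(0.4331, 1.15736, 0.3056)  len=0.1845
  (v7,v12,v8) [+-+] → (0.4331, 1.15736, 0.3056)–(0.4331, 1.15736, -0.0853554)  len=0.3910
  (v8,v12,v13) [+--] → (0.4331, 1.15736, -0.0853554)–(0.4331, 1.15736, -0.3056)  len=0.2202
  (v8,v13,v9) [+-+] → (0.4331, 1.15736, -0.3056)–(0.4331, 1.41863, -0.397471)  len=0.2770
  (v9,v13,v14) [+--] → (0.4331, 1.41863, -0.397471)–(0.4331, 1.69461, -0.4945)  len=0.2925
  (v9,v14,v5) [+-+] → (0.4331, 1.69461, -0.4945)–(0.4331, 1.84852, -0.265272)  len=0.2761
  (v5,v14,v10) [+--] → (0.4331, 1.84852, -0.265272)–(0.4331, 2.02664, 0)  len=0.3195
  (v25,v30,v26) [-+-] → (0.4331, -2.02664, 0)–(0.4331, -1.84852, 0.265272)  len=0.3195
  (v26,v30,v31) [-++] → (0.4331, -1.84852, 0.265272)–(0.4331, -1.69461, 0.4945)  len=0.2761
  (v26,v31,v27) [-+-] → (0.4331, -1.69461, 0.4945)–(0.4331, -1.41863, 0.397471)  len=0.2925
  (v27,v31,v32) [-++] → (0.4331, -1.41863, 0.397471)–(0.4331, -1.15736, 0.3056)  len=0.2770
  (v27,v32,v28) [-+-] → (0.4331, -1.15736, 0.3056)–(0.4331, -1.15736, 0.0853554)  len=0.2202
  (v28,v32,v33) [-++] → (0.4331, -1.15736, 0.0853554)–(0.4331, -1.15736, -0.3056)  len=0.3910
  (v28,v33,v29) [-+-] → (0.4331, -1.15736, -0.3056)–(0.4331, -1.3314, -0.36679)  len=0.1845
  (v29,v33,v34) [-++] → (0.4331, -1.3314, -0.36679)–(0.4331, -1.69461, -0.4945)  len=0.3850
  (v29,v34,v25) [-+-] → (0.4331, -1.69461, -0.4945)–(0.4331, -1.84443, -0.271375)  len=0.2688
  (v25,v34,v30) [-++] → (0.4331, -1.84443, -0.271375)–(0.4331, -2.02664, 0)  len=0.3269

Chained into 2 loop(s):
  loop 1: 10 segments, perimeter = 2.9414
  loop 2: 10 segments, perimeter = 2.9414
Total perimeter = 5.883


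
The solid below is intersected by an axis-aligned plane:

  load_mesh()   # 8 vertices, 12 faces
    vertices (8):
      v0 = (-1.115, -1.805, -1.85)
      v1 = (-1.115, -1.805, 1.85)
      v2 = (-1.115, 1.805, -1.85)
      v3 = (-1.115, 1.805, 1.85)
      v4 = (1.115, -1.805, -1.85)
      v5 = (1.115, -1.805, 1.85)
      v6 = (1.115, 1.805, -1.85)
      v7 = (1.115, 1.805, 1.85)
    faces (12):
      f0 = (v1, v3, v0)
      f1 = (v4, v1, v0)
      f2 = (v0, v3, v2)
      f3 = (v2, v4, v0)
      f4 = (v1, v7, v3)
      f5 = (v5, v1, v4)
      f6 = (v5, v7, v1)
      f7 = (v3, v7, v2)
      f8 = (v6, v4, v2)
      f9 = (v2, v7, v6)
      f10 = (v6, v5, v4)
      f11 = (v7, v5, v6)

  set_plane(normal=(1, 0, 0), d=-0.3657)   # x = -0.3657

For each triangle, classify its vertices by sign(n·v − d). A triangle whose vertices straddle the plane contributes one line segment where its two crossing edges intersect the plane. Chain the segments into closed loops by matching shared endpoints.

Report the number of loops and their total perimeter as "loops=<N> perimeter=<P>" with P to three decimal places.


loops=1 perimeter=14.620

Straddling triangles (8 of 12):
  (v4,v1,v0) [+--] → (-0.3657, -1.805, 0.606767)–(-0.3657, -1.805, -1.85)  len=2.4568
  (v2,v4,v0) [-+-] → (-0.3657, 0.592008, -1.85)–(-0.3657, -1.805, -1.85)  len=2.3970
  (v1,v7,v3) [-+-] → (-0.3657, -0.592008, 1.85)–(-0.3657, 1.805, 1.85)  len=2.3970
  (v5,v1,v4) [+-+] → (-0.3657, -1.805, 1.85)–(-0.3657, -1.805, 0.606767)  len=1.2432
  (v5,v7,v1) [++-] → (-0.3657, -0.592008, 1.85)–(-0.3657, -1.805, 1.85)  len=1.2130
  (v3,v7,v2) [-+-] → (-0.3657, 1.805, 1.85)–(-0.3657, 1.805, -0.606767)  len=2.4568
  (v6,v4,v2) [++-] → (-0.3657, 0.592008, -1.85)–(-0.3657, 1.805, -1.85)  len=1.2130
  (v2,v7,v6) [-++] → (-0.3657, 1.805, -0.606767)–(-0.3657, 1.805, -1.85)  len=1.2432

Chained into 1 loop(s):
  loop 1: 8 segments, perimeter = 14.6200
Total perimeter = 14.620


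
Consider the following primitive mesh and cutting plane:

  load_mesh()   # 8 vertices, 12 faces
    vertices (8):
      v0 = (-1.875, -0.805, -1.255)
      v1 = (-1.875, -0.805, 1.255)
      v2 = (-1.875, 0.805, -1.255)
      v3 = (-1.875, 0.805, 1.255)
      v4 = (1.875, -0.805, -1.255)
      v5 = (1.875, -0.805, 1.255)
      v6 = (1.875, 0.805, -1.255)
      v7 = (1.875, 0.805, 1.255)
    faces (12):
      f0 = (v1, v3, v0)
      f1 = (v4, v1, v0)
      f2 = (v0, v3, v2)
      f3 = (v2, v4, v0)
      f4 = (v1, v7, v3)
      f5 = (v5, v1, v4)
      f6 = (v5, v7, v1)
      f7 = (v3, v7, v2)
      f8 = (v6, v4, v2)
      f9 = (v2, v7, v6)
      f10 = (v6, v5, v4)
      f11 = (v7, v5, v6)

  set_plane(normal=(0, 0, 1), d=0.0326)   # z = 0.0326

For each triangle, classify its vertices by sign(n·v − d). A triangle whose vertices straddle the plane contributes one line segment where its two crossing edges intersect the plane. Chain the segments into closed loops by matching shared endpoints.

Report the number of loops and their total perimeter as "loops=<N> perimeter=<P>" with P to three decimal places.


Straddling triangles (8 of 12):
  (v1,v3,v0) [++-] → (-1.875, 0.0209108, 0.0326)–(-1.875, -0.805, 0.0326)  len=0.8259
  (v4,v1,v0) [-+-] → (-0.0487052, -0.805, 0.0326)–(-1.875, -0.805, 0.0326)  len=1.8263
  (v0,v3,v2) [-+-] → (-1.875, 0.0209108, 0.0326)–(-1.875, 0.805, 0.0326)  len=0.7841
  (v5,v1,v4) [++-] → (-0.0487052, -0.805, 0.0326)–(1.875, -0.805, 0.0326)  len=1.9237
  (v3,v7,v2) [++-] → (0.0487052, 0.805, 0.0326)–(-1.875, 0.805, 0.0326)  len=1.9237
  (v2,v7,v6) [-+-] → (0.0487052, 0.805, 0.0326)–(1.875, 0.805, 0.0326)  len=1.8263
  (v6,v5,v4) [-+-] → (1.875, -0.0209108, 0.0326)–(1.875, -0.805, 0.0326)  len=0.7841
  (v7,v5,v6) [++-] → (1.875, -0.0209108, 0.0326)–(1.875, 0.805, 0.0326)  len=0.8259

Chained into 1 loop(s):
  loop 1: 8 segments, perimeter = 10.7200
Total perimeter = 10.720

loops=1 perimeter=10.720


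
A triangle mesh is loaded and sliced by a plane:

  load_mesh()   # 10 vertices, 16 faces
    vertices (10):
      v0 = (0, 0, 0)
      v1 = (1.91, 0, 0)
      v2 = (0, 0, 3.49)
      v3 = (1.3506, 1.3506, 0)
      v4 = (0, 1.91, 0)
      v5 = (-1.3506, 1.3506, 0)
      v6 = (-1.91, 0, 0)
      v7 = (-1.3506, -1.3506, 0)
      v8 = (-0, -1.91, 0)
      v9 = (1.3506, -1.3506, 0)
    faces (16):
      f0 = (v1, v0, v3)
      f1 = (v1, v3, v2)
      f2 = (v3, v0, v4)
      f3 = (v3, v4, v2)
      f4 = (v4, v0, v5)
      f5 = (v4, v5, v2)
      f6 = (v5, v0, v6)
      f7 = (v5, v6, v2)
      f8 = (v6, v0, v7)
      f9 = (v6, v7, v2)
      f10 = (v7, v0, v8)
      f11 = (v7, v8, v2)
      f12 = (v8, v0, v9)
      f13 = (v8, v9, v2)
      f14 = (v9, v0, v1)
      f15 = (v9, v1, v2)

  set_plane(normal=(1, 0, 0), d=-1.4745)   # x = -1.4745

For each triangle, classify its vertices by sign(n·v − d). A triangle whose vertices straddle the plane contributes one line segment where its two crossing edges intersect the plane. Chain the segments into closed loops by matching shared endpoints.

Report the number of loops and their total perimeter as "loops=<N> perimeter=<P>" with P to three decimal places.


loops=1 perimeter=4.740

Straddling triangles (4 of 16):
  (v5,v0,v6) [++-] → (-1.4745, 0, 0)–(-1.4745, 1.05146, 0)  len=1.0515
  (v5,v6,v2) [+-+] → (-1.4745, 1.05146, 0)–(-1.4745, 0, 0.795757)  len=1.3186
  (v6,v0,v7) [-++] → (-1.4745, 0, 0)–(-1.4745, -1.05146, 0)  len=1.0515
  (v6,v7,v2) [-++] → (-1.4745, -1.05146, 0)–(-1.4745, 0, 0.795757)  len=1.3186

Chained into 1 loop(s):
  loop 1: 4 segments, perimeter = 4.7402
Total perimeter = 4.740


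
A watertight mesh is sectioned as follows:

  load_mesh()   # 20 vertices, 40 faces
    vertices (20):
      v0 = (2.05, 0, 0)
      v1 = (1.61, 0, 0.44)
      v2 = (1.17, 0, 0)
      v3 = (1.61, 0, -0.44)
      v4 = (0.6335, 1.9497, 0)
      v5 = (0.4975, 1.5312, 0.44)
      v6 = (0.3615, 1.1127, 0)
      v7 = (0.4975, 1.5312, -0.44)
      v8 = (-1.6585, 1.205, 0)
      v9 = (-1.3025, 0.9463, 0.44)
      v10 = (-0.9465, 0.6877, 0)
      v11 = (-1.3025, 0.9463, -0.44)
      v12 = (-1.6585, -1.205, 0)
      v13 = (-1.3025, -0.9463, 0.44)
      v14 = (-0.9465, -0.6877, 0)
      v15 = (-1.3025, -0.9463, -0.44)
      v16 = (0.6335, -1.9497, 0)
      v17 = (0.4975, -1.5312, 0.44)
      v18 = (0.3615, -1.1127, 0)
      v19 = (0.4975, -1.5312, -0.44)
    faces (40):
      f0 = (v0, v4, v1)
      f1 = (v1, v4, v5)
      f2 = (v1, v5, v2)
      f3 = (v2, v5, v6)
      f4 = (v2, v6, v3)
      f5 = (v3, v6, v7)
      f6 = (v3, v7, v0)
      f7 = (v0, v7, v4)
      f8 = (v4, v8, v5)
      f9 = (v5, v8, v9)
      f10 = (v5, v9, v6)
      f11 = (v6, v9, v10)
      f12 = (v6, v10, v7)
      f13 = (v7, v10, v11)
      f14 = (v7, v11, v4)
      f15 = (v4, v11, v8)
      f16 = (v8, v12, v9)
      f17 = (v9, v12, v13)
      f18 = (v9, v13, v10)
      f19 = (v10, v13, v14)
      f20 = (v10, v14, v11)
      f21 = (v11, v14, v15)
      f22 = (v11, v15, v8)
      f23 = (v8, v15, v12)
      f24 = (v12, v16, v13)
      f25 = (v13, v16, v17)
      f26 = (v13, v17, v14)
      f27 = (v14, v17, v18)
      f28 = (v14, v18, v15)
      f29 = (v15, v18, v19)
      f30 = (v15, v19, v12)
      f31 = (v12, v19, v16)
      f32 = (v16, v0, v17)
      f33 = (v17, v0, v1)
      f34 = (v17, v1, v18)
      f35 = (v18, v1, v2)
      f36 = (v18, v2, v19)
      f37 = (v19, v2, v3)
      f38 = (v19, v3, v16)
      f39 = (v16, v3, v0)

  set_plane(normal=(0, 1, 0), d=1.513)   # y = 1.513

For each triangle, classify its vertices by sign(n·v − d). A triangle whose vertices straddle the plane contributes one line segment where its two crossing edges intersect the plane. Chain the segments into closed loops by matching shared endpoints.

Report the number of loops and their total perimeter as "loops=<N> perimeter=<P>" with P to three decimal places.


Straddling triangles (14 of 40):
  (v0,v4,v1) [-+-] → (0.950772, 1.513, 0)–(0.85222, 1.513, 0.0985526)  len=0.1394
  (v1,v4,v5) [-++] → (0.85222, 1.513, 0.0985526)–(0.510723, 1.513, 0.44)  len=0.4829
  (v1,v5,v2) [-+-] → (0.510723, 1.513, 0.44)–(0.505493, 1.513, 0.43477)  len=0.0074
  (v2,v5,v6) [-+-] → (0.505493, 1.513, 0.43477)–(0.491586, 1.513, 0.420865)  len=0.0197
  (v3,v6,v7) [--+] → (0.491586, 1.513, -0.420865)–(0.510723, 1.513, -0.44)  len=0.0271
  (v3,v7,v0) [-+-] → (0.510723, 1.513, -0.44)–(0.515953, 1.513, -0.43477)  len=0.0074
  (v0,v7,v4) [-++] → (0.515953, 1.513, -0.43477)–(0.950772, 1.513, 0)  len=0.6149
  (v4,v8,v5) [+-+] → (-0.710553, 1.513, 0)–(0.377208, 1.513, 0.415451)  len=1.1644
  (v5,v8,v9) [+--] → (0.377208, 1.513, 0.415451)–(0.44149, 1.513, 0.44)  len=0.0688
  (v5,v9,v6) [+--] → (0.44149, 1.513, 0.44)–(0.491586, 1.513, 0.420865)  len=0.0536
  (v6,v10,v7) [--+] → (0.466343, 1.513, -0.430506)–(0.491586, 1.513, -0.420865)  len=0.0270
  (v7,v10,v11) [+--] → (0.466343, 1.513, -0.430506)–(0.44149, 1.513, -0.44)  len=0.0266
  (v7,v11,v4) [+-+] → (0.44149, 1.513, -0.44)–(-0.209086, 1.513, -0.191497)  len=0.6964
  (v4,v11,v8) [+--] → (-0.209086, 1.513, -0.191497)–(-0.710553, 1.513, 0)  len=0.5368

Chained into 1 loop(s):
  loop 1: 14 segments, perimeter = 3.8724
Total perimeter = 3.872

loops=1 perimeter=3.872


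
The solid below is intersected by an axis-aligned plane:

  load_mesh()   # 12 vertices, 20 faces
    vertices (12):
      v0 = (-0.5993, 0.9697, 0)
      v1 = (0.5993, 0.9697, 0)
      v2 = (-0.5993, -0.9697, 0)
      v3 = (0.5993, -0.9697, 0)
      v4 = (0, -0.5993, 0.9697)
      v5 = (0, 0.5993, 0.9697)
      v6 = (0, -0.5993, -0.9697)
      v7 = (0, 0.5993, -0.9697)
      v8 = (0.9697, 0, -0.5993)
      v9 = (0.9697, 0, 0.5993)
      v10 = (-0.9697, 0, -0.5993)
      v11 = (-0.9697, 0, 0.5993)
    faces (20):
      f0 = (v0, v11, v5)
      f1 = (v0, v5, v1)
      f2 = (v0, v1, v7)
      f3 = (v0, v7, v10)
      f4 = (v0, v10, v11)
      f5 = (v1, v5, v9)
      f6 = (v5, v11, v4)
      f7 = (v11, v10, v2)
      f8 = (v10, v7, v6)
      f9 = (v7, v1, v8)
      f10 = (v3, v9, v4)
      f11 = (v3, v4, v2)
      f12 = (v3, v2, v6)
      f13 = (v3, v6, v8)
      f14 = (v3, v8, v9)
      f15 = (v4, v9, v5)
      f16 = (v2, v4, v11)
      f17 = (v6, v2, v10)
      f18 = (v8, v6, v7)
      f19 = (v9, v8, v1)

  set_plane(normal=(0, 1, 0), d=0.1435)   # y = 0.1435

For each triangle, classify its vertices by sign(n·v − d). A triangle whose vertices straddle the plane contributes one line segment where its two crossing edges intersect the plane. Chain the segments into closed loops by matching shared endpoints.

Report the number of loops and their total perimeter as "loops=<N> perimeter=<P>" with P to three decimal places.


Straddling triangles (10 of 20):
  (v0,v11,v5) [+-+] → (-0.914887, 0.1435, 0.510613)–(-0.737509, 0.1435, 0.687991)  len=0.2508
  (v0,v7,v10) [++-] → (-0.737509, 0.1435, -0.687991)–(-0.914887, 0.1435, -0.510613)  len=0.2508
  (v0,v10,v11) [+--] → (-0.914887, 0.1435, -0.510613)–(-0.914887, 0.1435, 0.510613)  len=1.0212
  (v1,v5,v9) [++-] → (0.737509, 0.1435, 0.687991)–(0.914887, 0.1435, 0.510613)  len=0.2508
  (v5,v11,v4) [+--] → (-0.737509, 0.1435, 0.687991)–(0, 0.1435, 0.9697)  len=0.7895
  (v10,v7,v6) [-+-] → (-0.737509, 0.1435, -0.687991)–(0, 0.1435, -0.9697)  len=0.7895
  (v7,v1,v8) [++-] → (0.914887, 0.1435, -0.510613)–(0.737509, 0.1435, -0.687991)  len=0.2508
  (v4,v9,v5) [--+] → (0.737509, 0.1435, 0.687991)–(0, 0.1435, 0.9697)  len=0.7895
  (v8,v6,v7) [--+] → (0, 0.1435, -0.9697)–(0.737509, 0.1435, -0.687991)  len=0.7895
  (v9,v8,v1) [--+] → (0.914887, 0.1435, -0.510613)–(0.914887, 0.1435, 0.510613)  len=1.0212

Chained into 1 loop(s):
  loop 1: 10 segments, perimeter = 6.2038
Total perimeter = 6.204

loops=1 perimeter=6.204


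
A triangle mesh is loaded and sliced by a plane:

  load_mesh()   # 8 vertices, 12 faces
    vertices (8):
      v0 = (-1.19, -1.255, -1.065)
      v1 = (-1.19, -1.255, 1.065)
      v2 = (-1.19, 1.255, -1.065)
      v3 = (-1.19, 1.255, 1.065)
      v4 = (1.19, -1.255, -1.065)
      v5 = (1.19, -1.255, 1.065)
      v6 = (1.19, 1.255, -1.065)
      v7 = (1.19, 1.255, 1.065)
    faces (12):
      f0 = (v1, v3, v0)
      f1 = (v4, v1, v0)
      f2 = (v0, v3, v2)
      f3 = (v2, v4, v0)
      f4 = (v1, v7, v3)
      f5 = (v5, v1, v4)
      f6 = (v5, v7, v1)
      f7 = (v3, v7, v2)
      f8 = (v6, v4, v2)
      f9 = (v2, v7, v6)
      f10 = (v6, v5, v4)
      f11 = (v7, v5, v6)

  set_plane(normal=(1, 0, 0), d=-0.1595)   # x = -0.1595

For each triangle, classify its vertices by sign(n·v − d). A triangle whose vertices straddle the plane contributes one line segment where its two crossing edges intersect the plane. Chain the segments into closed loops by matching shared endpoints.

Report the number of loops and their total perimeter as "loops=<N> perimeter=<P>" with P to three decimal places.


loops=1 perimeter=9.280

Straddling triangles (8 of 12):
  (v4,v1,v0) [+--] → (-0.1595, -1.255, 0.142746)–(-0.1595, -1.255, -1.065)  len=1.2077
  (v2,v4,v0) [-+-] → (-0.1595, 0.168212, -1.065)–(-0.1595, -1.255, -1.065)  len=1.4232
  (v1,v7,v3) [-+-] → (-0.1595, -0.168212, 1.065)–(-0.1595, 1.255, 1.065)  len=1.4232
  (v5,v1,v4) [+-+] → (-0.1595, -1.255, 1.065)–(-0.1595, -1.255, 0.142746)  len=0.9223
  (v5,v7,v1) [++-] → (-0.1595, -0.168212, 1.065)–(-0.1595, -1.255, 1.065)  len=1.0868
  (v3,v7,v2) [-+-] → (-0.1595, 1.255, 1.065)–(-0.1595, 1.255, -0.142746)  len=1.2077
  (v6,v4,v2) [++-] → (-0.1595, 0.168212, -1.065)–(-0.1595, 1.255, -1.065)  len=1.0868
  (v2,v7,v6) [-++] → (-0.1595, 1.255, -0.142746)–(-0.1595, 1.255, -1.065)  len=0.9223

Chained into 1 loop(s):
  loop 1: 8 segments, perimeter = 9.2800
Total perimeter = 9.280


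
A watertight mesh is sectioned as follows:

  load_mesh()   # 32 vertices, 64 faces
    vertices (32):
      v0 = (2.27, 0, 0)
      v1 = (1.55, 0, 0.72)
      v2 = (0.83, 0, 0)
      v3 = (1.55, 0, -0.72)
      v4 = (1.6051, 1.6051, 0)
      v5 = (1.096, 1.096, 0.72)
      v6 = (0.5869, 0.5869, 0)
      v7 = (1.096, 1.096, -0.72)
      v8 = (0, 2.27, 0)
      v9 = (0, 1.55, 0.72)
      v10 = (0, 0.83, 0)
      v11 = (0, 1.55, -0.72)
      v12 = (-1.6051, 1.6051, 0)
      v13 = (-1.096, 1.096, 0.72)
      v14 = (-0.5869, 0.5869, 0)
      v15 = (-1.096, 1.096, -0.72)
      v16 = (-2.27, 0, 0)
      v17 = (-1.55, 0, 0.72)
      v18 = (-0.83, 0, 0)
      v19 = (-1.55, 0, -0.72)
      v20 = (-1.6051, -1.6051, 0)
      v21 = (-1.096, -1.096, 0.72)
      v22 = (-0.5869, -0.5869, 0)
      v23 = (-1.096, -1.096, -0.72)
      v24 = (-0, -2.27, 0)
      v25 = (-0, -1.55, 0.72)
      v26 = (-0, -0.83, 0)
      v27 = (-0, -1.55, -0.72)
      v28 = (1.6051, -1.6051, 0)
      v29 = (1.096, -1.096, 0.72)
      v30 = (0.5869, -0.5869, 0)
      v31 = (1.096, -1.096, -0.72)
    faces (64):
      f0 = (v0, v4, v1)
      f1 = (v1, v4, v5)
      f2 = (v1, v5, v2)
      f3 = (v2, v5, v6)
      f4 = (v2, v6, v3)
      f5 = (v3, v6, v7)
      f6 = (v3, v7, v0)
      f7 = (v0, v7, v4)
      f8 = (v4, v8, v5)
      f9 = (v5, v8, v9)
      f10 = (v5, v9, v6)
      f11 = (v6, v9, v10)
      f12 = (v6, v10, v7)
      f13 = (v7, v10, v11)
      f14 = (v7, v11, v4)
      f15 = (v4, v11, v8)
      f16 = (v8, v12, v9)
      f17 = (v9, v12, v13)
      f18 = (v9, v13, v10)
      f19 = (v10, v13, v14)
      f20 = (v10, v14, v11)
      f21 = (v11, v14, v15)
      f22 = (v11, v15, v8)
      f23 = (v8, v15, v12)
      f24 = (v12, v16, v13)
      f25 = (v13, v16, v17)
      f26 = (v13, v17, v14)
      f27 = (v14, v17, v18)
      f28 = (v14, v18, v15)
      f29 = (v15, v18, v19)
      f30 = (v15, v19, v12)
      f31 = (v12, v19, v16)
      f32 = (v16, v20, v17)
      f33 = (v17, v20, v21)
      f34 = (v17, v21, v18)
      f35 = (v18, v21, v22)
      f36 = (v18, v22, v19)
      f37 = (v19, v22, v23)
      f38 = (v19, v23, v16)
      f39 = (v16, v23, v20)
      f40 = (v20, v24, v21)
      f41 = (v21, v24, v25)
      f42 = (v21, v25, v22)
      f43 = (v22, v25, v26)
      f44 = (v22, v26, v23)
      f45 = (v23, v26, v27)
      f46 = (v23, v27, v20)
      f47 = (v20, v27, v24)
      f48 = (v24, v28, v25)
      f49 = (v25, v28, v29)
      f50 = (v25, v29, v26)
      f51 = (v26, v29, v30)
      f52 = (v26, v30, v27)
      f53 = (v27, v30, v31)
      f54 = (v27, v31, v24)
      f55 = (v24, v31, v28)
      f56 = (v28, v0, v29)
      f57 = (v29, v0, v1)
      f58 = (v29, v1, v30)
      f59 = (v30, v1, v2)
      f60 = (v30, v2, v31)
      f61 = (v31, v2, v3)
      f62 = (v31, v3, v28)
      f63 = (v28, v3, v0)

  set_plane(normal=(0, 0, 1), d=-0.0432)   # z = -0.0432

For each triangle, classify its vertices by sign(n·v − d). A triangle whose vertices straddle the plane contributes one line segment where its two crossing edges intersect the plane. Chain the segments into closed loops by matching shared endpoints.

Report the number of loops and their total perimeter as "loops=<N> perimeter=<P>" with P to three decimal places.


Straddling triangles (32 of 64):
  (v2,v6,v3) [++-] → (0.644686, 0.551686, -0.0432)–(0.8732, 0, -0.0432)  len=0.5971
  (v3,v6,v7) [-+-] → (0.644686, 0.551686, -0.0432)–(0.617446, 0.617446, -0.0432)  len=0.0712
  (v3,v7,v0) [--+] → (2.19956, 0.06576, -0.0432)–(2.2268, 0, -0.0432)  len=0.0712
  (v0,v7,v4) [+-+] → (2.19956, 0.06576, -0.0432)–(1.57455, 1.57455, -0.0432)  len=1.6331
  (v6,v10,v7) [++-] → (0.06576, 0.84596, -0.0432)–(0.617446, 0.617446, -0.0432)  len=0.5971
  (v7,v10,v11) [-+-] → (0.06576, 0.84596, -0.0432)–(0, 0.8732, -0.0432)  len=0.0712
  (v7,v11,v4) [--+] → (1.50879, 1.60179, -0.0432)–(1.57455, 1.57455, -0.0432)  len=0.0712
  (v4,v11,v8) [+-+] → (1.50879, 1.60179, -0.0432)–(0, 2.2268, -0.0432)  len=1.6331
  (v10,v14,v11) [++-] → (-0.551686, 0.644686, -0.0432)–(0, 0.8732, -0.0432)  len=0.5971
  (v11,v14,v15) [-+-] → (-0.551686, 0.644686, -0.0432)–(-0.617446, 0.617446, -0.0432)  len=0.0712
  (v11,v15,v8) [--+] → (-0.06576, 2.19956, -0.0432)–(0, 2.2268, -0.0432)  len=0.0712
  (v8,v15,v12) [+-+] → (-0.06576, 2.19956, -0.0432)–(-1.57455, 1.57455, -0.0432)  len=1.6331
  (v14,v18,v15) [++-] → (-0.84596, 0.06576, -0.0432)–(-0.617446, 0.617446, -0.0432)  len=0.5971
  (v15,v18,v19) [-+-] → (-0.84596, 0.06576, -0.0432)–(-0.8732, 0, -0.0432)  len=0.0712
  (v15,v19,v12) [--+] → (-1.60179, 1.50879, -0.0432)–(-1.57455, 1.57455, -0.0432)  len=0.0712
  (v12,v19,v16) [+-+] → (-1.60179, 1.50879, -0.0432)–(-2.2268, 0, -0.0432)  len=1.6331
  (v18,v22,v19) [++-] → (-0.644686, -0.551686, -0.0432)–(-0.8732, 0, -0.0432)  len=0.5971
  (v19,v22,v23) [-+-] → (-0.644686, -0.551686, -0.0432)–(-0.617446, -0.617446, -0.0432)  len=0.0712
  (v19,v23,v16) [--+] → (-2.19956, -0.06576, -0.0432)–(-2.2268, 0, -0.0432)  len=0.0712
  (v16,v23,v20) [+-+] → (-2.19956, -0.06576, -0.0432)–(-1.57455, -1.57455, -0.0432)  len=1.6331
  (v22,v26,v23) [++-] → (-0.06576, -0.84596, -0.0432)–(-0.617446, -0.617446, -0.0432)  len=0.5971
  (v23,v26,v27) [-+-] → (-0.06576, -0.84596, -0.0432)–(0, -0.8732, -0.0432)  len=0.0712
  (v23,v27,v20) [--+] → (-1.50879, -1.60179, -0.0432)–(-1.57455, -1.57455, -0.0432)  len=0.0712
  (v20,v27,v24) [+-+] → (-1.50879, -1.60179, -0.0432)–(0, -2.2268, -0.0432)  len=1.6331
  (v26,v30,v27) [++-] → (0.551686, -0.644686, -0.0432)–(0, -0.8732, -0.0432)  len=0.5971
  (v27,v30,v31) [-+-] → (0.551686, -0.644686, -0.0432)–(0.617446, -0.617446, -0.0432)  len=0.0712
  (v27,v31,v24) [--+] → (0.06576, -2.19956, -0.0432)–(0, -2.2268, -0.0432)  len=0.0712
  (v24,v31,v28) [+-+] → (0.06576, -2.19956, -0.0432)–(1.57455, -1.57455, -0.0432)  len=1.6331
  (v30,v2,v31) [++-] → (0.84596, -0.06576, -0.0432)–(0.617446, -0.617446, -0.0432)  len=0.5971
  (v31,v2,v3) [-+-] → (0.84596, -0.06576, -0.0432)–(0.8732, 0, -0.0432)  len=0.0712
  (v31,v3,v28) [--+] → (1.60179, -1.50879, -0.0432)–(1.57455, -1.57455, -0.0432)  len=0.0712
  (v28,v3,v0) [+-+] → (1.60179, -1.50879, -0.0432)–(2.2268, 0, -0.0432)  len=1.6331

Chained into 2 loop(s):
  loop 1: 16 segments, perimeter = 5.3465
  loop 2: 16 segments, perimeter = 13.6344
Total perimeter = 18.981

loops=2 perimeter=18.981


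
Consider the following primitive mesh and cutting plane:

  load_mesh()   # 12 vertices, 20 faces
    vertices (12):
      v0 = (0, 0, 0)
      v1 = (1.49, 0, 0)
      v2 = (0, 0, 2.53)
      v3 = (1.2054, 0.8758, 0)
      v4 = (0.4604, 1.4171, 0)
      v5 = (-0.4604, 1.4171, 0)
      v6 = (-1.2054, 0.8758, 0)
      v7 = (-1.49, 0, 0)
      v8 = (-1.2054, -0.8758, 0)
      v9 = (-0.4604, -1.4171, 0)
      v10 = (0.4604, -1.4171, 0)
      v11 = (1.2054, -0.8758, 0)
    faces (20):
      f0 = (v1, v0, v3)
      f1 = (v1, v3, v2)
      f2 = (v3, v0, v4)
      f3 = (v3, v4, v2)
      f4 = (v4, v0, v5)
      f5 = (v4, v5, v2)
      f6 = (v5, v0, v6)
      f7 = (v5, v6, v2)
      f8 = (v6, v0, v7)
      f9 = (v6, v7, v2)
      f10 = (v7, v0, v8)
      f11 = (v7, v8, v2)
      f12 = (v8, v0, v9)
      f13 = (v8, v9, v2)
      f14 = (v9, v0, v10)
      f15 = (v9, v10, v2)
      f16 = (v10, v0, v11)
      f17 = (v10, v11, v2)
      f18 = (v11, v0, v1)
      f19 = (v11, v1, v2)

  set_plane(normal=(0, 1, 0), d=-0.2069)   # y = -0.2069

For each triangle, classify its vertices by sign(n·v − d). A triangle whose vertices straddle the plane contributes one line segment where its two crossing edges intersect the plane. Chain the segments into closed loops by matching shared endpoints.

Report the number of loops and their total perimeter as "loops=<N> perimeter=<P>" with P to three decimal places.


loops=1 perimeter=8.096

Straddling triangles (10 of 20):
  (v7,v0,v8) [++-] → (-0.284765, -0.2069, 0)–(-1.42277, -0.2069, 0)  len=1.1380
  (v7,v8,v2) [+-+] → (-1.42277, -0.2069, 0)–(-0.284765, -0.2069, 1.93231)  len=2.2425
  (v8,v0,v9) [-+-] → (-0.284765, -0.2069, 0)–(-0.0672195, -0.2069, 0)  len=0.2175
  (v8,v9,v2) [--+] → (-0.0672195, -0.2069, 2.16061)–(-0.284765, -0.2069, 1.93231)  len=0.3154
  (v9,v0,v10) [-+-] → (-0.0672195, -0.2069, 0)–(0.0672195, -0.2069, 0)  len=0.1344
  (v9,v10,v2) [--+] → (0.0672195, -0.2069, 2.16061)–(-0.0672195, -0.2069, 2.16061)  len=0.1344
  (v10,v0,v11) [-+-] → (0.0672195, -0.2069, 0)–(0.284765, -0.2069, 0)  len=0.2175
  (v10,v11,v2) [--+] → (0.284765, -0.2069, 1.93231)–(0.0672195, -0.2069, 2.16061)  len=0.3154
  (v11,v0,v1) [-++] → (0.284765, -0.2069, 0)–(1.42277, -0.2069, 0)  len=1.1380
  (v11,v1,v2) [-++] → (1.42277, -0.2069, 0)–(0.284765, -0.2069, 1.93231)  len=2.2425

Chained into 1 loop(s):
  loop 1: 10 segments, perimeter = 8.0957
Total perimeter = 8.096


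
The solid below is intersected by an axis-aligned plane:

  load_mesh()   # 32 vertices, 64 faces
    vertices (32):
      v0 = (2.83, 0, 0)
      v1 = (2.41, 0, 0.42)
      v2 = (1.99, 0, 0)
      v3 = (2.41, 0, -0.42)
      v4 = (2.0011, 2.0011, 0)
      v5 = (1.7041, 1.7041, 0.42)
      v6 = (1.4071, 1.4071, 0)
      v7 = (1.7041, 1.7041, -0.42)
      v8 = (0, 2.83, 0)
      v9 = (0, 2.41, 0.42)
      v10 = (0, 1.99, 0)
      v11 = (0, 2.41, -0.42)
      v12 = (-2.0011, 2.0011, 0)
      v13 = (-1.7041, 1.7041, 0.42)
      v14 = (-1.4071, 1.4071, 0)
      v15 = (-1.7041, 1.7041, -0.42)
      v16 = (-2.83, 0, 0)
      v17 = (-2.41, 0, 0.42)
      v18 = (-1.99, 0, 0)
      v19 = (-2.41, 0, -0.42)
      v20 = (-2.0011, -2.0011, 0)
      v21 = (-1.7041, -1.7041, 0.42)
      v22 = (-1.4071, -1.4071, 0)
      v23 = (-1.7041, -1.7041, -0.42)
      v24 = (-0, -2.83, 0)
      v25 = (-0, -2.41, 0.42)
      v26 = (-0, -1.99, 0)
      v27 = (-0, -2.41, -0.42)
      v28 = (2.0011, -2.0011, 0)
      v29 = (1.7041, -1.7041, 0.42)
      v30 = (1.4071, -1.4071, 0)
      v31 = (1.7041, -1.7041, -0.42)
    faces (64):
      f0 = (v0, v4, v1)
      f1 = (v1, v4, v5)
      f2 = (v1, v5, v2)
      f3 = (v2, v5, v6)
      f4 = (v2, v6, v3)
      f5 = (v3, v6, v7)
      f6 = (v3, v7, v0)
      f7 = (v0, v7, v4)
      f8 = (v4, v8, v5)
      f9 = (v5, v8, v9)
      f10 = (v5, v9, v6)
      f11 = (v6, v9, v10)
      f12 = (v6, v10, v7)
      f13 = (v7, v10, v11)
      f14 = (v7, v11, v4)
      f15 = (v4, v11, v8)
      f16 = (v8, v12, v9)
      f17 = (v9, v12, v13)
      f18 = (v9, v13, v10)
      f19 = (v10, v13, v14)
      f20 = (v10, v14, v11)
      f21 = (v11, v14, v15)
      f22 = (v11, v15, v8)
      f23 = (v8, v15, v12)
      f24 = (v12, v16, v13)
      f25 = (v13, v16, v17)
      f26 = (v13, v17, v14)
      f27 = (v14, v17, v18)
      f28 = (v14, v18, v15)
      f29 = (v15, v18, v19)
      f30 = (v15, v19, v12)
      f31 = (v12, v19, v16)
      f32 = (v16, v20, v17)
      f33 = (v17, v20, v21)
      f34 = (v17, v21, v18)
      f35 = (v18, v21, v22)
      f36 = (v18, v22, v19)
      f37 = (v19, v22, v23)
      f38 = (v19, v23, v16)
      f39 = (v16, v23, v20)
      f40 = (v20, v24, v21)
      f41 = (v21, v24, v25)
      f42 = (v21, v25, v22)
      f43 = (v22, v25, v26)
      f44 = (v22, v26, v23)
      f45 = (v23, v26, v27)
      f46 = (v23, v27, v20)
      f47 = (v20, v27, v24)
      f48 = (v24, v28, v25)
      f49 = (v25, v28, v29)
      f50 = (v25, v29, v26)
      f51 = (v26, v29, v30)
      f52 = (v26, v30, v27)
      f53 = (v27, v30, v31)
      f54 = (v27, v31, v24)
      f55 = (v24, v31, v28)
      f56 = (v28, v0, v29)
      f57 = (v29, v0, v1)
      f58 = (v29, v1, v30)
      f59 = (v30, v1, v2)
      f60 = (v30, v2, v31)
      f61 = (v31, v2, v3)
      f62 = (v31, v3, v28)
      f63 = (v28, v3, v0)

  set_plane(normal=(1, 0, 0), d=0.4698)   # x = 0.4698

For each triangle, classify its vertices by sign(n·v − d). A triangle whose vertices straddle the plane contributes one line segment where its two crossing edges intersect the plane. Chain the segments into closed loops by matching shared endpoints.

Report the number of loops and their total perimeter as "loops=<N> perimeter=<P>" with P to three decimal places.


loops=2 perimeter=4.752

Straddling triangles (16 of 64):
  (v4,v8,v5) [+-+] → (0.4698, 2.6354, 0)–(0.4698, 2.5196, 0.115789)  len=0.1638
  (v5,v8,v9) [+--] → (0.4698, 2.5196, 0.115789)–(0.4698, 2.21539, 0.42)  len=0.4302
  (v5,v9,v6) [+-+] → (0.4698, 2.21539, 0.42)–(0.4698, 2.07515, 0.279771)  len=0.1983
  (v6,v9,v10) [+--] → (0.4698, 2.07515, 0.279771)–(0.4698, 1.79538, 0)  len=0.3957
  (v6,v10,v7) [+-+] → (0.4698, 1.79538, 0)–(0.4698, 1.91118, -0.115789)  len=0.1638
  (v7,v10,v11) [+--] → (0.4698, 1.91118, -0.115789)–(0.4698, 2.21539, -0.42)  len=0.4302
  (v7,v11,v4) [+-+] → (0.4698, 2.21539, -0.42)–(0.4698, 2.314, -0.321396)  len=0.1395
  (v4,v11,v8) [+--] → (0.4698, 2.314, -0.321396)–(0.4698, 2.6354, 0)  len=0.4545
  (v24,v28,v25) [-+-] → (0.4698, -2.6354, 0)–(0.4698, -2.314, 0.321396)  len=0.4545
  (v25,v28,v29) [-++] → (0.4698, -2.314, 0.321396)–(0.4698, -2.21539, 0.42)  len=0.1395
  (v25,v29,v26) [-+-] → (0.4698, -2.21539, 0.42)–(0.4698, -1.91118, 0.115789)  len=0.4302
  (v26,v29,v30) [-++] → (0.4698, -1.91118, 0.115789)–(0.4698, -1.79538, 0)  len=0.1638
  (v26,v30,v27) [-+-] → (0.4698, -1.79538, 0)–(0.4698, -2.07515, -0.279771)  len=0.3957
  (v27,v30,v31) [-++] → (0.4698, -2.07515, -0.279771)–(0.4698, -2.21539, -0.42)  len=0.1983
  (v27,v31,v24) [-+-] → (0.4698, -2.21539, -0.42)–(0.4698, -2.5196, -0.115789)  len=0.4302
  (v24,v31,v28) [-++] → (0.4698, -2.5196, -0.115789)–(0.4698, -2.6354, 0)  len=0.1638

Chained into 2 loop(s):
  loop 1: 8 segments, perimeter = 2.3759
  loop 2: 8 segments, perimeter = 2.3759
Total perimeter = 4.752


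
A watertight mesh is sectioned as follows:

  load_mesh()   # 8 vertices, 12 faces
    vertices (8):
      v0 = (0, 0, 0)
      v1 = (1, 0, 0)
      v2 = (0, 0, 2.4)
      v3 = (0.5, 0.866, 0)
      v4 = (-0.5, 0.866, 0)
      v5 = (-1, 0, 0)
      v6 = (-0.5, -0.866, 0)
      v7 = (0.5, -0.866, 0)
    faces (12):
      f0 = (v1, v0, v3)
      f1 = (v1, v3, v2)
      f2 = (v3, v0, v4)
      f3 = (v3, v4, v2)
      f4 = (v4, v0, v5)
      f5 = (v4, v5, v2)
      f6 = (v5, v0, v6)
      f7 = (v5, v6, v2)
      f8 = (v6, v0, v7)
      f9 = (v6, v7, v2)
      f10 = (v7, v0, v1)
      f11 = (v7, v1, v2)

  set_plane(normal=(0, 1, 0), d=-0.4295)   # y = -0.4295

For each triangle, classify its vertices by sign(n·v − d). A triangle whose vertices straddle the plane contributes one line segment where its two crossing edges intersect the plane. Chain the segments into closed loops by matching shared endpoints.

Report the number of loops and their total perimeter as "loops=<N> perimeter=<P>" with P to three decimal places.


Straddling triangles (6 of 12):
  (v5,v0,v6) [++-] → (-0.247979, -0.4295, 0)–(-0.752021, -0.4295, 0)  len=0.5040
  (v5,v6,v2) [+-+] → (-0.752021, -0.4295, 0)–(-0.247979, -0.4295, 1.2097)  len=1.3105
  (v6,v0,v7) [-+-] → (-0.247979, -0.4295, 0)–(0.247979, -0.4295, 0)  len=0.4960
  (v6,v7,v2) [--+] → (0.247979, -0.4295, 1.2097)–(-0.247979, -0.4295, 1.2097)  len=0.4960
  (v7,v0,v1) [-++] → (0.247979, -0.4295, 0)–(0.752021, -0.4295, 0)  len=0.5040
  (v7,v1,v2) [-++] → (0.752021, -0.4295, 0)–(0.247979, -0.4295, 1.2097)  len=1.3105

Chained into 1 loop(s):
  loop 1: 6 segments, perimeter = 4.6210
Total perimeter = 4.621

loops=1 perimeter=4.621


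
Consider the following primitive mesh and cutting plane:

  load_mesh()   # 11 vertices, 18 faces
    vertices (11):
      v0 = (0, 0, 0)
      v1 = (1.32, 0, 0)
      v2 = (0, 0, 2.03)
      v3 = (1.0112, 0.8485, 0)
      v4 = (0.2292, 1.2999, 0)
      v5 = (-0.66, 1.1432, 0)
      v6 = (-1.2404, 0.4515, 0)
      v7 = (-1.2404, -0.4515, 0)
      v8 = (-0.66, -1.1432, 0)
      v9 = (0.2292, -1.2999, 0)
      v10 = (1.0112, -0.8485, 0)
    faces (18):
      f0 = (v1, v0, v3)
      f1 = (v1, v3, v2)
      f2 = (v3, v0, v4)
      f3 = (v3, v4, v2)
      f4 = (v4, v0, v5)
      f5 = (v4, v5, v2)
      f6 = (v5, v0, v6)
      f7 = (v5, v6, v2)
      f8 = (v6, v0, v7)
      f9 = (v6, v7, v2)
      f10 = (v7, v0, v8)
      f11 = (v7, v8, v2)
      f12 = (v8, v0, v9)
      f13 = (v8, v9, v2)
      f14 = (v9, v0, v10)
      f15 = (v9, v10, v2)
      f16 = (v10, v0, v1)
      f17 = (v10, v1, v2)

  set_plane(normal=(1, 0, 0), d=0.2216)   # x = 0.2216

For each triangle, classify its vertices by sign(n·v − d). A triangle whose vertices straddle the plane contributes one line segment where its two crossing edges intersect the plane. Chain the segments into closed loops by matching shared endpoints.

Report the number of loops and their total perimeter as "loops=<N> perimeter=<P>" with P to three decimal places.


loops=1 perimeter=6.897

Straddling triangles (12 of 18):
  (v1,v0,v3) [+-+] → (0.2216, 0, 0)–(0.2216, 0.185945, 0)  len=0.1859
  (v1,v3,v2) [++-] → (0.2216, 0.185945, 1.58513)–(0.2216, 0, 1.68921)  len=0.2131
  (v3,v0,v4) [+-+] → (0.2216, 0.185945, 0)–(0.2216, 1.2568, 0)  len=1.0709
  (v3,v4,v2) [++-] → (0.2216, 1.2568, 0.0673124)–(0.2216, 0.185945, 1.58513)  len=1.8576
  (v4,v0,v5) [+--] → (0.2216, 1.2568, 0)–(0.2216, 1.29856, 0)  len=0.0418
  (v4,v5,v2) [+--] → (0.2216, 1.29856, 0)–(0.2216, 1.2568, 0.0673124)  len=0.0792
  (v8,v0,v9) [--+] → (0.2216, -1.2568, 0)–(0.2216, -1.29856, 0)  len=0.0418
  (v8,v9,v2) [-+-] → (0.2216, -1.29856, 0)–(0.2216, -1.2568, 0.0673124)  len=0.0792
  (v9,v0,v10) [+-+] → (0.2216, -1.2568, 0)–(0.2216, -0.185945, 0)  len=1.0709
  (v9,v10,v2) [++-] → (0.2216, -0.185945, 1.58513)–(0.2216, -1.2568, 0.0673124)  len=1.8576
  (v10,v0,v1) [+-+] → (0.2216, -0.185945, 0)–(0.2216, 0, 0)  len=0.1859
  (v10,v1,v2) [++-] → (0.2216, 0, 1.68921)–(0.2216, -0.185945, 1.58513)  len=0.2131

Chained into 1 loop(s):
  loop 1: 12 segments, perimeter = 6.8968
Total perimeter = 6.897
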